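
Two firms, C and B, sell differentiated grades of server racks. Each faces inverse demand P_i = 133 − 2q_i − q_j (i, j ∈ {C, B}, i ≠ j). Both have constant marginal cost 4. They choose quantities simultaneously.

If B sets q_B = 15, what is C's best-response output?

Firm C's profit: π = q_C(133 − 2q_C − q_B) − 4q_C.
∂π/∂q_C = 129 − 4q_C − q_B = 0 ⇒ q_C = 32.25 − 0.25q_B.
At q_B = 15: q_C = 32.25 − 0.25·15 = 28.5.

28.5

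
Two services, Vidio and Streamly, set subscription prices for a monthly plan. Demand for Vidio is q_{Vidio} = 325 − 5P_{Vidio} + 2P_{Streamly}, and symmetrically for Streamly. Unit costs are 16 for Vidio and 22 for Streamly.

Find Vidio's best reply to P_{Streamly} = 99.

Vidio's profit: π = (P_{Vidio} − 16)(325 − 5P_{Vidio} + 2P_{Streamly}).
∂π/∂P_{Vidio} = 405 − 10P_{Vidio} + 2P_{Streamly} = 0 ⇒ P_{Vidio} = 40.5 + 0.2P_{Streamly}.
At P_{Streamly} = 99: P_{Vidio} = 40.5 + 0.2·99 = 60.3.

60.3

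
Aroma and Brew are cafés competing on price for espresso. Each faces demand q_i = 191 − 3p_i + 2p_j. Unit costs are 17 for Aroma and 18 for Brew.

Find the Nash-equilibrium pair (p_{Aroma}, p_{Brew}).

Aroma's profit: π = (p_{Aroma} − 17)(191 − 3p_{Aroma} + 2p_{Brew}).
∂π/∂p_{Aroma} = 242 − 6p_{Aroma} + 2p_{Brew} = 0 ⇒ p_{Aroma} = 121/3 + (1/3)p_{Brew}.
Similarly p_{Brew} = 245/6 + (1/3)p_{Aroma}.
Plugging p_{Brew} into Aroma's best response: p_{Aroma} = 121/3 + (1/3)(245/6 + (1/3)p_{Aroma}) ⇒ (8/9)p_{Aroma} = 971/18, so p_{Aroma} = 60.6875.
Then p_{Brew} = 245/6 + (1/3)·60.6875 = 61.0625.

60.6875, 61.0625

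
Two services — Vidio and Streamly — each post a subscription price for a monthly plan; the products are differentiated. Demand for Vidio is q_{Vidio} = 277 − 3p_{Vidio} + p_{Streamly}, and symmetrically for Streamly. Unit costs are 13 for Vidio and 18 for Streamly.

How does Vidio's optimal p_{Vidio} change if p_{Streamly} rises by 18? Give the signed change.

3

Vidio's profit: π = (p_{Vidio} − 13)(277 − 3p_{Vidio} + p_{Streamly}).
∂π/∂p_{Vidio} = 316 − 6p_{Vidio} + p_{Streamly} = 0 ⇒ p_{Vidio} = 158/3 + (1/6)p_{Streamly}.
The reaction-function slope is 1/6, so an 18-unit rise in p_{Streamly} moves p_{Vidio} by 1/6 × 18 = 3. Vidio's best response rises — the actions are strategic complements.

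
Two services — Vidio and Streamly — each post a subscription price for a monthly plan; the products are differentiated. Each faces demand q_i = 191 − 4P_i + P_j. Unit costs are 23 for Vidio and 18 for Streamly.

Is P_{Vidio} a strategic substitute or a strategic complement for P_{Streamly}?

strategic complements

Vidio's profit: π = (P_{Vidio} − 23)(191 − 4P_{Vidio} + P_{Streamly}).
∂π/∂P_{Vidio} = 283 − 8P_{Vidio} + P_{Streamly} = 0 ⇒ P_{Vidio} = 35.375 + 0.125P_{Streamly}.
The best-response slope dP_{Vidio}/dP_{Streamly} = 0.125 > 0: the reaction function is upward-sloping, so the choices are strategic complements.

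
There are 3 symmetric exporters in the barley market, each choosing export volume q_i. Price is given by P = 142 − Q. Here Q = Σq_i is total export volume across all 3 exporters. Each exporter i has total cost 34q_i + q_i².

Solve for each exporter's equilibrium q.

A representative exporter's profit is π_i = q_i(142 − Q) − 34q_i − q_i², with Q = q_i + Σ_{j≠i} q_j.
First-order condition: 108 − 4q_i − Σ_{j≠i} q_j = 0.
Imposing symmetry (q_j = q for all j) turns Σ_{j≠i} q_j into 2q, so 108 = 6q and q = 18.

18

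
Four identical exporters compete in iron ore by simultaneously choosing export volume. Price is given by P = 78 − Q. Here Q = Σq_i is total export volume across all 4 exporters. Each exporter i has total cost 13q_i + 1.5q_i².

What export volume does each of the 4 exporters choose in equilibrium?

A representative exporter's profit is π_i = q_i(78 − Q) − 13q_i − 1.5q_i², with Q = q_i + Σ_{j≠i} q_j.
First-order condition: 65 − 5q_i − Σ_{j≠i} q_j = 0.
Imposing symmetry (q_j = q for all j) turns Σ_{j≠i} q_j into 3q, so 65 = 8q and q = 8.125.

8.125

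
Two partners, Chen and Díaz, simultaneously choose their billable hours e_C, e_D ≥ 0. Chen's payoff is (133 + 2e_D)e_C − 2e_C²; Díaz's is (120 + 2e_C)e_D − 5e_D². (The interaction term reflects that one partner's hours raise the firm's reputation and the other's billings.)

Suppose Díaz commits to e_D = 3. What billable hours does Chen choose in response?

34.75

Expanding Chen's payoff: 133e_C + 2e_De_C − 2e_C².
∂π/∂e_C = 133 + 2e_D − 4e_C = 0, so e_C = 33.25 + 0.5e_D.
At e_D = 3: e_C = 33.25 + 0.5·3 = 34.75.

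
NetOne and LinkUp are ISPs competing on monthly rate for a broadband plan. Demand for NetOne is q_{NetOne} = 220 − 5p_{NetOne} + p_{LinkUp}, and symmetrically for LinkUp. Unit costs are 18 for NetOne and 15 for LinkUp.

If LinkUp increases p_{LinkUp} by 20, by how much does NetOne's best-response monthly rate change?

2

NetOne's profit: π = (p_{NetOne} − 18)(220 − 5p_{NetOne} + p_{LinkUp}).
∂π/∂p_{NetOne} = 310 − 10p_{NetOne} + p_{LinkUp} = 0 ⇒ p_{NetOne} = 31 + 0.1p_{LinkUp}.
The reaction-function slope is 0.1, so a 20-unit rise in p_{LinkUp} moves p_{NetOne} by 0.1 × 20 = 2. NetOne's best response rises — the actions are strategic complements.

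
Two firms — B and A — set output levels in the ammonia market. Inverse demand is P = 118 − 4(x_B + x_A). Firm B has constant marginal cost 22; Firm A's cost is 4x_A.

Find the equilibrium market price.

48

Firm B's profit: π = x_B(118 − 4(x_B + x_A)) − 22x_B.
∂π/∂x_B = 96 − 8x_B − 4x_A = 0, so x_B = 12 − 0.5x_A.
By the same steps for A: x_A = 14.25 − 0.5x_B.
Solving the two reaction functions simultaneously: (1 − (−0.5)(−0.5))x_B = 12 − 0.5·14.25, so 0.75x_B = 4.875 and x_B = 6.5.
Then x_A = 14.25 − 0.5·6.5 = 11.
Equilibrium price: P = 118 − 4·17.5 = 48.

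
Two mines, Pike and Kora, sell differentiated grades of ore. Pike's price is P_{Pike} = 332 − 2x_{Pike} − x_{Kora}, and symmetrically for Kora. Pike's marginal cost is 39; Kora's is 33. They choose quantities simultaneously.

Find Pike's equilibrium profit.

Mine Pike's profit: π = x_{Pike}(332 − 2x_{Pike} − x_{Kora}) − 39x_{Pike}.
∂π/∂x_{Pike} = 293 − 4x_{Pike} − x_{Kora} = 0 ⇒ x_{Pike} = 73.25 − 0.25x_{Kora}.
Similarly x_{Kora} = 74.75 − 0.25x_{Pike}.
Plugging x_{Kora} into Pike's best response: x_{Pike} = 73.25 − 0.25(74.75 − 0.25x_{Pike}) ⇒ 0.9375x_{Pike} = 54.5625, so x_{Pike} = 58.2.
Then x_{Kora} = 74.75 − 0.25·58.2 = 60.2.
P_{Pike} = 332 − 2·58.2 − 60.2 = 155.4.
Profit = (155.4 − 39)·58.2 = 6774.48.

6774.48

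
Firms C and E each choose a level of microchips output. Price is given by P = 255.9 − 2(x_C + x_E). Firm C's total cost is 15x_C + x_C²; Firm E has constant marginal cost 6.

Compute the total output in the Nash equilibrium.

74.07

Firm C's profit: π = x_C(255.9 − 2(x_C + x_E)) − 15x_C − x_C².
∂π/∂x_C = 240.9 − 6x_C − 2x_E = 0, so x_C = 40.15 − (1/3)x_E.
For E: ∂π/∂x_E = 249.9 − 4x_E − 2x_C = 0 ⇒ x_E = 62.475 − 0.5x_C.
Substituting the second reaction function into the first: x_C = 40.15 − (1/3)(62.475 − 0.5x_C), which gives (5/6)x_C = 19.325 ⇒ x_C = 23.19.
Then x_E = 62.475 − 0.5·23.19 = 50.88.
Total output: 23.19 + 50.88 = 74.07.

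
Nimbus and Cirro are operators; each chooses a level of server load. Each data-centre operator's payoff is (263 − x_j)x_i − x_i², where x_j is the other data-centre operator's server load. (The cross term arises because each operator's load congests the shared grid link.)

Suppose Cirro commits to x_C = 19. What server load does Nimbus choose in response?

Nimbus's payoff is (263 − x_C)x_N − x_N².
∂π/∂x_N = 263 − x_C − 2x_N = 0, so x_N = 131.5 − 0.5x_C.
At x_C = 19: x_N = 131.5 − 0.5·19 = 122.

122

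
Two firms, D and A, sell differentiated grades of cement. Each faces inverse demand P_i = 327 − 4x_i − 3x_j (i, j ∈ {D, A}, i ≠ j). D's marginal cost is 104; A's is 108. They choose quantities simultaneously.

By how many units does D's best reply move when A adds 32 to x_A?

Firm D's profit: π = x_D(327 − 4x_D − 3x_A) − 104x_D.
∂π/∂x_D = 223 − 8x_D − 3x_A = 0 ⇒ x_D = 27.875 − 0.375x_A.
The reaction-function slope is −0.375, so a 32-unit rise in x_A moves x_D by −0.375 × 32 = −12. D's best response falls — the actions are strategic substitutes.

-12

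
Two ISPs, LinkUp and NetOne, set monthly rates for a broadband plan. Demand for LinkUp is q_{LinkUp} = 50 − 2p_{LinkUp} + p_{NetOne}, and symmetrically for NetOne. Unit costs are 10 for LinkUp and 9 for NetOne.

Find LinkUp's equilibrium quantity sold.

26.4

LinkUp's profit: π = (p_{LinkUp} − 10)(50 − 2p_{LinkUp} + p_{NetOne}).
∂π/∂p_{LinkUp} = 70 − 4p_{LinkUp} + p_{NetOne} = 0 ⇒ p_{LinkUp} = 17.5 + 0.25p_{NetOne}.
Similarly p_{NetOne} = 17 + 0.25p_{LinkUp}.
Solving the two reaction functions simultaneously: (1 − (0.25)(0.25))p_{LinkUp} = 17.5 + 0.25·17, so 0.9375p_{LinkUp} = 21.75 and p_{LinkUp} = 23.2.
Then p_{NetOne} = 17 + 0.25·23.2 = 22.8.
q_{LinkUp} = 50 − 2·23.2 + 22.8 = 26.4.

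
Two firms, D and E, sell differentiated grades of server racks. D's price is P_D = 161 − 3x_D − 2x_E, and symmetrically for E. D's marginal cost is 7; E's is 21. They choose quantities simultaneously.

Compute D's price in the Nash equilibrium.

67.375

Firm D's profit: π = x_D(161 − 3x_D − 2x_E) − 7x_D.
∂π/∂x_D = 154 − 6x_D − 2x_E = 0 ⇒ x_D = 77/3 − (1/3)x_E.
Similarly x_E = 70/3 − (1/3)x_D.
Substituting the second reaction function into the first: x_D = 77/3 − (1/3)(70/3 − (1/3)x_D), which gives (8/9)x_D = 161/9 ⇒ x_D = 20.125.
Then x_E = 70/3 − (1/3)·20.125 = 16.625.
P_D = 161 − 3·20.125 − 2·16.625 = 67.375.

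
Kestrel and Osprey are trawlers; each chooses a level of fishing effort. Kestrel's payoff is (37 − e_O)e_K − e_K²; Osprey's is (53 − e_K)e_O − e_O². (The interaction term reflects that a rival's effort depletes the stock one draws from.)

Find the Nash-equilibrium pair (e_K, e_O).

7, 23

Expanding Kestrel's payoff: 37e_K − e_Oe_K − e_K².
∂π/∂e_K = 37 − e_O − 2e_K = 0, so e_K = 18.5 − 0.5e_O.
Likewise for Osprey: e_O = 26.5 − 0.5e_K.
Solving the two reaction functions simultaneously: (1 − (−0.5)(−0.5))e_K = 18.5 − 0.5·26.5, so 0.75e_K = 5.25 and e_K = 7.
Then e_O = 26.5 − 0.5·7 = 23.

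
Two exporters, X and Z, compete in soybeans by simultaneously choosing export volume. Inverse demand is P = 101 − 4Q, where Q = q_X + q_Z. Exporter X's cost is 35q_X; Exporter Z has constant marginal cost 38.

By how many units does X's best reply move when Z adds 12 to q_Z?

Exporter X's profit: π = q_X(101 − 4(q_X + q_Z)) − 35q_X.
∂π/∂q_X = 66 − 8q_X − 4q_Z = 0, so q_X = 8.25 − 0.5q_Z.
The reaction-function slope is −0.5, so a 12-unit rise in q_Z moves q_X by −0.5 × 12 = −6. X's best response falls — the actions are strategic substitutes.

-6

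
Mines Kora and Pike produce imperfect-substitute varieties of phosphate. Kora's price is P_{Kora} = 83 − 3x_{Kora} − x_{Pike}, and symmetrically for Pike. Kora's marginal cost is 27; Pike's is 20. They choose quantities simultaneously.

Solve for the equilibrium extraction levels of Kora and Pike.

Mine Kora's profit: π = x_{Kora}(83 − 3x_{Kora} − x_{Pike}) − 27x_{Kora}.
∂π/∂x_{Kora} = 56 − 6x_{Kora} − x_{Pike} = 0 ⇒ x_{Kora} = 28/3 − (1/6)x_{Pike}.
Similarly x_{Pike} = 10.5 − (1/6)x_{Kora}.
Plugging x_{Pike} into Kora's best response: x_{Kora} = 28/3 − (1/6)(10.5 − (1/6)x_{Kora}) ⇒ (35/36)x_{Kora} = 91/12, so x_{Kora} = 7.8.
Then x_{Pike} = 10.5 − (1/6)·7.8 = 9.2.

7.8, 9.2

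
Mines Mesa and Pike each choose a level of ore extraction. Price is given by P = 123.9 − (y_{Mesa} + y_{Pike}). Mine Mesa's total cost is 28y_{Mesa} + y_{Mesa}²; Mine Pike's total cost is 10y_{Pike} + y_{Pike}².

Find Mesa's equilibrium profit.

646.5608

Mine Mesa's profit: π = y_{Mesa}(123.9 − (y_{Mesa} + y_{Pike})) − 28y_{Mesa} − y_{Mesa}².
∂π/∂y_{Mesa} = 95.9 − 4y_{Mesa} − y_{Pike} = 0, so y_{Mesa} = 23.975 − 0.25y_{Pike}.
By the same steps for Pike: y_{Pike} = 28.475 − 0.25y_{Mesa}.
Solving the two reaction functions simultaneously: (1 − (−0.25)(−0.25))y_{Mesa} = 23.975 − 0.25·28.475, so 0.9375y_{Mesa} = 2697/160 and y_{Mesa} = 17.98.
Then y_{Pike} = 28.475 − 0.25·17.98 = 23.98.
Price P = 123.9 − 41.96 = 81.94.
Mesa's profit: (81.94 − 28)·17.98 − (17.98)² = 646.5608.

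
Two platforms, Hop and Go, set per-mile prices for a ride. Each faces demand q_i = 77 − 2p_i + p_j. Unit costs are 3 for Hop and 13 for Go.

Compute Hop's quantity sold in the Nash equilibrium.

52

Hop's profit: π = (p_{Hop} − 3)(77 − 2p_{Hop} + p_{Go}).
∂π/∂p_{Hop} = 83 − 4p_{Hop} + p_{Go} = 0 ⇒ p_{Hop} = 20.75 + 0.25p_{Go}.
Similarly p_{Go} = 25.75 + 0.25p_{Hop}.
Solving the two reaction functions simultaneously: (1 − (0.25)(0.25))p_{Hop} = 20.75 + 0.25·25.75, so 0.9375p_{Hop} = 27.1875 and p_{Hop} = 29.
Then p_{Go} = 25.75 + 0.25·29 = 33.
q_{Hop} = 77 − 2·29 + 33 = 52.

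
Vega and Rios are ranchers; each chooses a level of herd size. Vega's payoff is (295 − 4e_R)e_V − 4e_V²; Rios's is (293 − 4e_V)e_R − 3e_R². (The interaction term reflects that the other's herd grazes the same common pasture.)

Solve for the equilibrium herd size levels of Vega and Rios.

18.6875, 36.375

Expanding Vega's payoff: 295e_V − 4e_Re_V − 4e_V².
∂π/∂e_V = 295 − 4e_R − 8e_V = 0, so e_V = 36.875 − 0.5e_R.
Likewise for Rios: e_R = 293/6 − (2/3)e_V.
Substituting the second reaction function into the first: e_V = 36.875 − 0.5(293/6 − (2/3)e_V), which gives (2/3)e_V = 299/24 ⇒ e_V = 18.6875.
Then e_R = 293/6 − (2/3)·18.6875 = 36.375.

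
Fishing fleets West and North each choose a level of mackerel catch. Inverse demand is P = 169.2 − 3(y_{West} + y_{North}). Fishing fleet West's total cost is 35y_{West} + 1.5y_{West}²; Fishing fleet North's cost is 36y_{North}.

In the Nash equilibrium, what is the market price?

Fishing fleet West's profit: π = y_{West}(169.2 − 3(y_{West} + y_{North})) − 35y_{West} − 1.5y_{West}².
∂π/∂y_{West} = 134.2 − 9y_{West} − 3y_{North} = 0, so y_{West} = 671/45 − (1/3)y_{North}.
For North: ∂π/∂y_{North} = 133.2 − 6y_{North} − 3y_{West} = 0 ⇒ y_{North} = 22.2 − 0.5y_{West}.
Plugging y_{North} into West's best response: y_{West} = 671/45 − (1/3)(22.2 − 0.5y_{West}) ⇒ (5/6)y_{West} = 338/45, so y_{West} = 676/75.
Then y_{North} = 22.2 − 0.5·(676/75) = 1327/75.
Equilibrium price: P = 169.2 − 3·(2003/75) = 89.08.

89.08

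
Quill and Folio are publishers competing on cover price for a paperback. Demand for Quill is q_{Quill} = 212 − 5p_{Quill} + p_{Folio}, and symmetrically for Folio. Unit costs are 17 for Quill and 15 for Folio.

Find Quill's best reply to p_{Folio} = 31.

Quill's profit: π = (p_{Quill} − 17)(212 − 5p_{Quill} + p_{Folio}).
∂π/∂p_{Quill} = 297 − 10p_{Quill} + p_{Folio} = 0 ⇒ p_{Quill} = 29.7 + 0.1p_{Folio}.
At p_{Folio} = 31: p_{Quill} = 29.7 + 0.1·31 = 32.8.

32.8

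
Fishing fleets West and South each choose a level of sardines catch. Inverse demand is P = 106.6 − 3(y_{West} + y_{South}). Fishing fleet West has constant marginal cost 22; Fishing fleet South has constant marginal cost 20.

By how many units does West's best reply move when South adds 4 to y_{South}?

-2

Fishing fleet West's profit: π = y_{West}(106.6 − 3(y_{West} + y_{South})) − 22y_{West}.
∂π/∂y_{West} = 84.6 − 6y_{West} − 3y_{South} = 0, so y_{West} = 14.1 − 0.5y_{South}.
The reaction-function slope is −0.5, so a 4-unit rise in y_{South} moves y_{West} by −0.5 × 4 = −2. West's best response falls — the actions are strategic substitutes.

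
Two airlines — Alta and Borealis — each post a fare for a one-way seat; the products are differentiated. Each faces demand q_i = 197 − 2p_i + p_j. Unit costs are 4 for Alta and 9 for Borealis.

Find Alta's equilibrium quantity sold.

Alta's profit: π = (p_{Alta} − 4)(197 − 2p_{Alta} + p_{Borealis}).
∂π/∂p_{Alta} = 205 − 4p_{Alta} + p_{Borealis} = 0 ⇒ p_{Alta} = 51.25 + 0.25p_{Borealis}.
Similarly p_{Borealis} = 53.75 + 0.25p_{Alta}.
Substituting the second reaction function into the first: p_{Alta} = 51.25 + 0.25(53.75 + 0.25p_{Alta}), which gives 0.9375p_{Alta} = 64.6875 ⇒ p_{Alta} = 69.
Then p_{Borealis} = 53.75 + 0.25·69 = 71.
q_{Alta} = 197 − 2·69 + 71 = 130.

130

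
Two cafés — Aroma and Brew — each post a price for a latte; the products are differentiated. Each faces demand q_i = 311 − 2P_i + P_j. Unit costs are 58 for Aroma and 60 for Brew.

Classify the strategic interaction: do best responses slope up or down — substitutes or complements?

strategic complements

Aroma's profit: π = (P_{Aroma} − 58)(311 − 2P_{Aroma} + P_{Brew}).
∂π/∂P_{Aroma} = 427 − 4P_{Aroma} + P_{Brew} = 0 ⇒ P_{Aroma} = 106.75 + 0.25P_{Brew}.
The best-response slope dP_{Aroma}/dP_{Brew} = 0.25 > 0: the reaction function is upward-sloping, so the choices are strategic complements.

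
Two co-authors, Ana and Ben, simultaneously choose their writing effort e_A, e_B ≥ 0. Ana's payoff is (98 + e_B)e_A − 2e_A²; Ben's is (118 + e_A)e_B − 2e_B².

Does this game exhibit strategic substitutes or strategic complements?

Expanding Ana's payoff: 98e_A + e_Be_A − 2e_A².
∂π/∂e_A = 98 + e_B − 4e_A = 0, so e_A = 24.5 + 0.25e_B.
The best-response slope de_A/de_B = 0.25 > 0: the reaction function is upward-sloping, so the choices are strategic complements.

strategic complements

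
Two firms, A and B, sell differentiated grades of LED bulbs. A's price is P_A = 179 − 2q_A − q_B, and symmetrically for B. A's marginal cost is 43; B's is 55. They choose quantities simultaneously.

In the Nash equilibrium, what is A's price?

99

Firm A's profit: π = q_A(179 − 2q_A − q_B) − 43q_A.
∂π/∂q_A = 136 − 4q_A − q_B = 0 ⇒ q_A = 34 − 0.25q_B.
Similarly q_B = 31 − 0.25q_A.
Substituting the second reaction function into the first: q_A = 34 − 0.25(31 − 0.25q_A), which gives 0.9375q_A = 26.25 ⇒ q_A = 28.
Then q_B = 31 − 0.25·28 = 24.
P_A = 179 − 2·28 − 24 = 99.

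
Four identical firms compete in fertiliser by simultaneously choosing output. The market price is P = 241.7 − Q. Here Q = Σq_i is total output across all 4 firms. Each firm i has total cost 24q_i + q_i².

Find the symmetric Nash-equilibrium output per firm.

31.1

A representative firm's profit is π_i = q_i(241.7 − Q) − 24q_i − q_i², with Q = q_i + Σ_{j≠i} q_j.
First-order condition: 217.7 − 4q_i − Σ_{j≠i} q_j = 0.
Imposing symmetry (q_j = q for all j) turns Σ_{j≠i} q_j into 3q, so 217.7 = 7q and q = 31.1.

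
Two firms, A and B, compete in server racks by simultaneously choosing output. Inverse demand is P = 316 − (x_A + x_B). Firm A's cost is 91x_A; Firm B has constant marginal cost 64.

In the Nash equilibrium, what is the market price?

157

Firm A's profit: π = x_A(316 − (x_A + x_B)) − 91x_A.
∂π/∂x_A = 225 − 2x_A − x_B = 0, so x_A = 112.5 − 0.5x_B.
By the same steps for B: x_B = 126 − 0.5x_A.
Solving the two reaction functions simultaneously: (1 − (−0.5)(−0.5))x_A = 112.5 − 0.5·126, so 0.75x_A = 49.5 and x_A = 66.
Then x_B = 126 − 0.5·66 = 93.
Equilibrium price: P = 316 − 159 = 157.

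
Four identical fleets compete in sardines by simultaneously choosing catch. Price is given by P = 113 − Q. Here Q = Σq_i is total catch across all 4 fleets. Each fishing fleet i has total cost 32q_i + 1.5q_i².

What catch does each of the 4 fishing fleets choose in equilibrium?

A representative fishing fleet's profit is π_i = q_i(113 − Q) − 32q_i − 1.5q_i², with Q = q_i + Σ_{j≠i} q_j.
First-order condition: 81 − 5q_i − Σ_{j≠i} q_j = 0.
In a symmetric equilibrium every fishing fleet chooses the same q, so Σ_{j≠i} q_j = 3q. The condition becomes 81 − 8q = 0, giving q = 81/8 = 10.125.

10.125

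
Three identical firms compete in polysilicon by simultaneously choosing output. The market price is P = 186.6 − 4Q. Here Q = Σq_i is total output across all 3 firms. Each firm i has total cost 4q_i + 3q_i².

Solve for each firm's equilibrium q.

8.3

A representative firm's profit is π_i = q_i(186.6 − 4Q) − 4q_i − 3q_i², with Q = q_i + Σ_{j≠i} q_j.
First-order condition: 182.6 − 14q_i − 4Σ_{j≠i} q_j = 0.
With identical firms, set every q_j = q: then 182.6 − 14q − 8q = 0, i.e. q = 182.6/22 = 8.3.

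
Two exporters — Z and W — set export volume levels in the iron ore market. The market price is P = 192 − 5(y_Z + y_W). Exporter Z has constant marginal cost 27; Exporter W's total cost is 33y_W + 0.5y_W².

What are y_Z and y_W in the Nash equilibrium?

12, 9

Exporter Z's profit: π = y_Z(192 − 5(y_Z + y_W)) − 27y_Z.
∂π/∂y_Z = 165 − 10y_Z − 5y_W = 0, so y_Z = 16.5 − 0.5y_W.
For W: ∂π/∂y_W = 159 − 11y_W − 5y_Z = 0 ⇒ y_W = 159/11 − (5/11)y_Z.
Plugging y_W into Z's best response: y_Z = 16.5 − 0.5(159/11 − (5/11)y_Z) ⇒ (17/22)y_Z = 102/11, so y_Z = 12.
Then y_W = 159/11 − (5/11)·12 = 9.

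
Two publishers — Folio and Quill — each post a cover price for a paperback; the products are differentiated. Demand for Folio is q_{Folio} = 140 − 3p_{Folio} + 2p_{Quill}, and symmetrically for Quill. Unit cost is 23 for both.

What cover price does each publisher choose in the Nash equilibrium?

Folio's profit: π = (p_{Folio} − 23)(140 − 3p_{Folio} + 2p_{Quill}).
∂π/∂p_{Folio} = 209 − 6p_{Folio} + 2p_{Quill} = 0 ⇒ p_{Folio} = 209/6 + (1/3)p_{Quill}.
Setting p_{Folio} = p_{Quill} in the reaction function: p_{Folio} = 209/6 + (1/3)p_{Folio}, so p_{Folio} = (209/6) / (2/3) = 52.25.

52.25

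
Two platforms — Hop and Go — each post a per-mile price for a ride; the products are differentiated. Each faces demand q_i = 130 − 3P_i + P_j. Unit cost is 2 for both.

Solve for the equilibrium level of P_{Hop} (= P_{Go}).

Hop's profit: π = (P_{Hop} − 2)(130 − 3P_{Hop} + P_{Go}).
∂π/∂P_{Hop} = 136 − 6P_{Hop} + P_{Go} = 0 ⇒ P_{Hop} = 68/3 + (1/6)P_{Go}.
By symmetry P_{Go} = P_{Hop}; substituting into the reaction function, (5/6)P_{Hop} = 68/3 and P_{Hop} = 27.2.

27.2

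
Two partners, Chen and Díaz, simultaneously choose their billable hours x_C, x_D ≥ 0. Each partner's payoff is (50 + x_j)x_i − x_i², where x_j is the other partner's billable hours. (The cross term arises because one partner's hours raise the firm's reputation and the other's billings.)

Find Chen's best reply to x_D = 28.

Chen's payoff is (50 + x_D)x_C − x_C².
∂π/∂x_C = 50 + x_D − 2x_C = 0, so x_C = 25 + 0.5x_D.
At x_D = 28: x_C = 25 + 0.5·28 = 39.

39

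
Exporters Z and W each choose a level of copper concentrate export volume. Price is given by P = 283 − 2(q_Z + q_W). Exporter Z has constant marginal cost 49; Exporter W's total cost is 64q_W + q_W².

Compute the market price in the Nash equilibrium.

Exporter Z's profit: π = q_Z(283 − 2(q_Z + q_W)) − 49q_Z.
∂π/∂q_Z = 234 − 4q_Z − 2q_W = 0, so q_Z = 58.5 − 0.5q_W.
For W: ∂π/∂q_W = 219 − 6q_W − 2q_Z = 0 ⇒ q_W = 36.5 − (1/3)q_Z.
Substituting the second reaction function into the first: q_Z = 58.5 − 0.5(36.5 − (1/3)q_Z), which gives (5/6)q_Z = 40.25 ⇒ q_Z = 48.3.
Then q_W = 36.5 − (1/3)·48.3 = 20.4.
Equilibrium price: P = 283 − 2·68.7 = 145.6.

145.6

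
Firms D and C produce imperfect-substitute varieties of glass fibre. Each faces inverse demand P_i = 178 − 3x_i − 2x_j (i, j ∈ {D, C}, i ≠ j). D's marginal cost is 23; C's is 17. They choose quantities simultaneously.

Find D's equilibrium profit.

1083

Firm D's profit: π = x_D(178 − 3x_D − 2x_C) − 23x_D.
∂π/∂x_D = 155 − 6x_D − 2x_C = 0 ⇒ x_D = 155/6 − (1/3)x_C.
Similarly x_C = 161/6 − (1/3)x_D.
Substituting the second reaction function into the first: x_D = 155/6 − (1/3)(161/6 − (1/3)x_D), which gives (8/9)x_D = 152/9 ⇒ x_D = 19.
Then x_C = 161/6 − (1/3)·19 = 20.5.
P_D = 178 − 3·19 − 2·20.5 = 80.
Profit = (80 − 23)·19 = 1083.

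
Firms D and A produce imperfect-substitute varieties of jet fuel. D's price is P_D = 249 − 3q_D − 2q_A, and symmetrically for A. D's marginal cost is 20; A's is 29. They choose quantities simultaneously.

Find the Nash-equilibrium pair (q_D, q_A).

29.1875, 26.9375

Firm D's profit: π = q_D(249 − 3q_D − 2q_A) − 20q_D.
∂π/∂q_D = 229 − 6q_D − 2q_A = 0 ⇒ q_D = 229/6 − (1/3)q_A.
Similarly q_A = 110/3 − (1/3)q_D.
Plugging q_A into D's best response: q_D = 229/6 − (1/3)(110/3 − (1/3)q_D) ⇒ (8/9)q_D = 467/18, so q_D = 29.1875.
Then q_A = 110/3 − (1/3)·29.1875 = 26.9375.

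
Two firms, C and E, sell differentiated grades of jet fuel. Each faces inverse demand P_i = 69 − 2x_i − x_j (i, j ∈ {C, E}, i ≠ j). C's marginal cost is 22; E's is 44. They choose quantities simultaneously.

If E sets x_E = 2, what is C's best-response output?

Firm C's profit: π = x_C(69 − 2x_C − x_E) − 22x_C.
∂π/∂x_C = 47 − 4x_C − x_E = 0 ⇒ x_C = 11.75 − 0.25x_E.
At x_E = 2: x_C = 11.75 − 0.25·2 = 11.25.

11.25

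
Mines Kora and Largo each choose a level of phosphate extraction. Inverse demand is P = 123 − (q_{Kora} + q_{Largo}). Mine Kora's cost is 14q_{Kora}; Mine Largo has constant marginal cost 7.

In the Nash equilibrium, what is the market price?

Mine Kora's profit: π = q_{Kora}(123 − (q_{Kora} + q_{Largo})) − 14q_{Kora}.
∂π/∂q_{Kora} = 109 − 2q_{Kora} − q_{Largo} = 0, so q_{Kora} = 54.5 − 0.5q_{Largo}.
By the same steps for Largo: q_{Largo} = 58 − 0.5q_{Kora}.
Plugging q_{Largo} into Kora's best response: q_{Kora} = 54.5 − 0.5(58 − 0.5q_{Kora}) ⇒ 0.75q_{Kora} = 25.5, so q_{Kora} = 34.
Then q_{Largo} = 58 − 0.5·34 = 41.
Equilibrium price: P = 123 − 75 = 48.

48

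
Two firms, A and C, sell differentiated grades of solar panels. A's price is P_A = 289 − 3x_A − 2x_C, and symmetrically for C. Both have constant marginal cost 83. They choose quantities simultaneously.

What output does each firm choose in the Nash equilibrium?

Firm A's profit: π = x_A(289 − 3x_A − 2x_C) − 83x_A.
∂π/∂x_A = 206 − 6x_A − 2x_C = 0 ⇒ x_A = 103/3 − (1/3)x_C.
The game is symmetric, so in equilibrium x_C = x_A: the reaction function gives (4/3)x_A = 103/3, hence x_A = 25.75.

25.75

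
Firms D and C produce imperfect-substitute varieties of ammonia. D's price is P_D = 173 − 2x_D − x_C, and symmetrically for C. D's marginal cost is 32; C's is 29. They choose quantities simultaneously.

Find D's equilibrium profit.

1568

Firm D's profit: π = x_D(173 − 2x_D − x_C) − 32x_D.
∂π/∂x_D = 141 − 4x_D − x_C = 0 ⇒ x_D = 35.25 − 0.25x_C.
Similarly x_C = 36 − 0.25x_D.
Plugging x_C into D's best response: x_D = 35.25 − 0.25(36 − 0.25x_D) ⇒ 0.9375x_D = 26.25, so x_D = 28.
Then x_C = 36 − 0.25·28 = 29.
P_D = 173 − 2·28 − 29 = 88.
Profit = (88 − 32)·28 = 1568.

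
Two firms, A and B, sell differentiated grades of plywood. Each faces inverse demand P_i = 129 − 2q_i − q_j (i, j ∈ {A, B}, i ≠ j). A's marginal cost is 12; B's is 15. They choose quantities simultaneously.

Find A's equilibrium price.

Firm A's profit: π = q_A(129 − 2q_A − q_B) − 12q_A.
∂π/∂q_A = 117 − 4q_A − q_B = 0 ⇒ q_A = 29.25 − 0.25q_B.
Similarly q_B = 28.5 − 0.25q_A.
Substituting the second reaction function into the first: q_A = 29.25 − 0.25(28.5 − 0.25q_A), which gives 0.9375q_A = 22.125 ⇒ q_A = 23.6.
Then q_B = 28.5 − 0.25·23.6 = 22.6.
P_A = 129 − 2·23.6 − 22.6 = 59.2.

59.2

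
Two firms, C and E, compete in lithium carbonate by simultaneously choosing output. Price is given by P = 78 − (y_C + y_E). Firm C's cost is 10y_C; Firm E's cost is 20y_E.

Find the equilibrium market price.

Firm C's profit: π = y_C(78 − (y_C + y_E)) − 10y_C.
∂π/∂y_C = 68 − 2y_C − y_E = 0, so y_C = 34 − 0.5y_E.
By the same steps for E: y_E = 29 − 0.5y_C.
Plugging y_E into C's best response: y_C = 34 − 0.5(29 − 0.5y_C) ⇒ 0.75y_C = 19.5, so y_C = 26.
Then y_E = 29 − 0.5·26 = 16.
Equilibrium price: P = 78 − 42 = 36.

36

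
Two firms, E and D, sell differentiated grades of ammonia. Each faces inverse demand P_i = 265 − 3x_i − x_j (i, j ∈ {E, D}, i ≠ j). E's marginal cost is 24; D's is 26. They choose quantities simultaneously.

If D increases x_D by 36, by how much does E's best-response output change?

Firm E's profit: π = x_E(265 − 3x_E − x_D) − 24x_E.
∂π/∂x_E = 241 − 6x_E − x_D = 0 ⇒ x_E = 241/6 − (1/6)x_D.
The reaction-function slope is −1/6, so a 36-unit rise in x_D moves x_E by −1/6 × 36 = −6. E's best response falls — the actions are strategic substitutes.

-6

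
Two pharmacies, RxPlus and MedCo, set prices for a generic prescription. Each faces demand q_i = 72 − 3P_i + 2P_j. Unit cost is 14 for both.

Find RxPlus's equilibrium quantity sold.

RxPlus's profit: π = (P_{RxPlus} − 14)(72 − 3P_{RxPlus} + 2P_{MedCo}).
∂π/∂P_{RxPlus} = 114 − 6P_{RxPlus} + 2P_{MedCo} = 0 ⇒ P_{RxPlus} = 19 + (1/3)P_{MedCo}.
The game is symmetric, so in equilibrium P_{MedCo} = P_{RxPlus}: the reaction function gives (2/3)P_{RxPlus} = 19, hence P_{RxPlus} = 28.5.
q_{RxPlus} = 72 − 3·28.5 + 2·28.5 = 43.5.

43.5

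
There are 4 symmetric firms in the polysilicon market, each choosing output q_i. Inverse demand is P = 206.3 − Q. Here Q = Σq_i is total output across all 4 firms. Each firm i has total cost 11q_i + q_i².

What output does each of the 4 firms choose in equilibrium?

27.9

A representative firm's profit is π_i = q_i(206.3 − Q) − 11q_i − q_i², with Q = q_i + Σ_{j≠i} q_j.
First-order condition: 195.3 − 4q_i − Σ_{j≠i} q_j = 0.
With identical firms, set every q_j = q: then 195.3 − 4q − 3q = 0, i.e. q = 195.3/7 = 27.9.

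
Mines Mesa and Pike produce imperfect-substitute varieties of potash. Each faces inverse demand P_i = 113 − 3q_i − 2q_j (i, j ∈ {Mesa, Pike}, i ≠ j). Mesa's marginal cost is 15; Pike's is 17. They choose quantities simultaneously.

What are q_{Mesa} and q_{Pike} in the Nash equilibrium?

Mine Mesa's profit: π = q_{Mesa}(113 − 3q_{Mesa} − 2q_{Pike}) − 15q_{Mesa}.
∂π/∂q_{Mesa} = 98 − 6q_{Mesa} − 2q_{Pike} = 0 ⇒ q_{Mesa} = 49/3 − (1/3)q_{Pike}.
Similarly q_{Pike} = 16 − (1/3)q_{Mesa}.
Plugging q_{Pike} into Mesa's best response: q_{Mesa} = 49/3 − (1/3)(16 − (1/3)q_{Mesa}) ⇒ (8/9)q_{Mesa} = 11, so q_{Mesa} = 12.375.
Then q_{Pike} = 16 − (1/3)·12.375 = 11.875.

12.375, 11.875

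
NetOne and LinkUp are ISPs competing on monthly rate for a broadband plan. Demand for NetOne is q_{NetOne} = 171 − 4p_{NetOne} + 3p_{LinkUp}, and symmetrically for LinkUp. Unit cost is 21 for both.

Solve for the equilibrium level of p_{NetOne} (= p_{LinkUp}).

51

NetOne's profit: π = (p_{NetOne} − 21)(171 − 4p_{NetOne} + 3p_{LinkUp}).
∂π/∂p_{NetOne} = 255 − 8p_{NetOne} + 3p_{LinkUp} = 0 ⇒ p_{NetOne} = 31.875 + 0.375p_{LinkUp}.
The game is symmetric, so in equilibrium p_{LinkUp} = p_{NetOne}: the reaction function gives 0.625p_{NetOne} = 31.875, hence p_{NetOne} = 51.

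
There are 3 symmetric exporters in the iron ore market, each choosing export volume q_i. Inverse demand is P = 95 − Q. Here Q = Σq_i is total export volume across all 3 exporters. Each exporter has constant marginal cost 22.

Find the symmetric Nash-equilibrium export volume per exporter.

18.25

A representative exporter's profit is π_i = q_i(95 − Q) − 22q_i, with Q = q_i + Σ_{j≠i} q_j.
First-order condition: 73 − 2q_i − Σ_{j≠i} q_j = 0.
Imposing symmetry (q_j = q for all j) turns Σ_{j≠i} q_j into 2q, so 73 = 4q and q = 18.25.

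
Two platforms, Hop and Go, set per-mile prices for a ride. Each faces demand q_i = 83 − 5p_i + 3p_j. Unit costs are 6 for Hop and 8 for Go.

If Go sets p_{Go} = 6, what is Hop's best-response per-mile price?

13.1

Hop's profit: π = (p_{Hop} − 6)(83 − 5p_{Hop} + 3p_{Go}).
∂π/∂p_{Hop} = 113 − 10p_{Hop} + 3p_{Go} = 0 ⇒ p_{Hop} = 11.3 + 0.3p_{Go}.
At p_{Go} = 6: p_{Hop} = 11.3 + 0.3·6 = 13.1.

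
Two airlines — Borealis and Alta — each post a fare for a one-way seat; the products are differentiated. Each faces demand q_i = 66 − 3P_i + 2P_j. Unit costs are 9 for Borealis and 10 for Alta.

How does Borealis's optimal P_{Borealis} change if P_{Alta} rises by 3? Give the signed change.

Borealis's profit: π = (P_{Borealis} − 9)(66 − 3P_{Borealis} + 2P_{Alta}).
∂π/∂P_{Borealis} = 93 − 6P_{Borealis} + 2P_{Alta} = 0 ⇒ P_{Borealis} = 15.5 + (1/3)P_{Alta}.
The reaction-function slope is 1/3, so a 3-unit rise in P_{Alta} moves P_{Borealis} by 1/3 × 3 = 1. Borealis's best response rises — the actions are strategic complements.

1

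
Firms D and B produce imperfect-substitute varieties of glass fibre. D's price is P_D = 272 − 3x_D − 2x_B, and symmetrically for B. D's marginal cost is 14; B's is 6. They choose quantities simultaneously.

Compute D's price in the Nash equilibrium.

Firm D's profit: π = x_D(272 − 3x_D − 2x_B) − 14x_D.
∂π/∂x_D = 258 − 6x_D − 2x_B = 0 ⇒ x_D = 43 − (1/3)x_B.
Similarly x_B = 133/3 − (1/3)x_D.
Solving the two reaction functions simultaneously: (1 − (−1/3)(−1/3))x_D = 43 − (1/3)·(133/3), so (8/9)x_D = 254/9 and x_D = 31.75.
Then x_B = 133/3 − (1/3)·31.75 = 33.75.
P_D = 272 − 3·31.75 − 2·33.75 = 109.25.

109.25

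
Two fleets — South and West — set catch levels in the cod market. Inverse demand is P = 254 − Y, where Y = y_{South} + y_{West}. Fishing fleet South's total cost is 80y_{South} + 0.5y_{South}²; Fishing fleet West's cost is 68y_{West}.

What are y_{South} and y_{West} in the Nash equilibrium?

32.4, 76.8

Fishing fleet South's profit: π = y_{South}(254 − (y_{South} + y_{West})) − 80y_{South} − 0.5y_{South}².
∂π/∂y_{South} = 174 − 3y_{South} − y_{West} = 0, so y_{South} = 58 − (1/3)y_{West}.
For West: ∂π/∂y_{West} = 186 − 2y_{West} − y_{South} = 0 ⇒ y_{West} = 93 − 0.5y_{South}.
Plugging y_{West} into South's best response: y_{South} = 58 − (1/3)(93 − 0.5y_{South}) ⇒ (5/6)y_{South} = 27, so y_{South} = 32.4.
Then y_{West} = 93 − 0.5·32.4 = 76.8.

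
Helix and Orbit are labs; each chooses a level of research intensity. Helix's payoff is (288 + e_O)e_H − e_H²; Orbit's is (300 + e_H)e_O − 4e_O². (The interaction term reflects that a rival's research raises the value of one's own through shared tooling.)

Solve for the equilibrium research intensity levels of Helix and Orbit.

Expanding Helix's payoff: 288e_H + e_Oe_H − e_H².
∂π/∂e_H = 288 + e_O − 2e_H = 0, so e_H = 144 + 0.5e_O.
Likewise for Orbit: e_O = 37.5 + 0.125e_H.
Substituting the second reaction function into the first: e_H = 144 + 0.5(37.5 + 0.125e_H), which gives 0.9375e_H = 162.75 ⇒ e_H = 173.6.
Then e_O = 37.5 + 0.125·173.6 = 59.2.

173.6, 59.2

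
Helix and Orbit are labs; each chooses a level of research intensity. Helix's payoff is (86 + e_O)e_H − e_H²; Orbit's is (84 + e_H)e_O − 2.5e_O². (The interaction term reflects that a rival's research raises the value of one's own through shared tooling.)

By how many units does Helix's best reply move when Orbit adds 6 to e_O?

Expanding Helix's payoff: 86e_H + e_Oe_H − e_H².
∂π/∂e_H = 86 + e_O − 2e_H = 0, so e_H = 43 + 0.5e_O.
The reaction-function slope is 0.5, so a 6-unit rise in e_O moves e_H by 0.5 × 6 = 3. Helix's best response rises — the actions are strategic complements.

3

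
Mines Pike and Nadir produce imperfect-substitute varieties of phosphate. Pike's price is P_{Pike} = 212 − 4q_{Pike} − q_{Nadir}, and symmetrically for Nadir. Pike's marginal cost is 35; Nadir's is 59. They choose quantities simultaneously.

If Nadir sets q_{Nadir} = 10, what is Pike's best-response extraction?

Mine Pike's profit: π = q_{Pike}(212 − 4q_{Pike} − q_{Nadir}) − 35q_{Pike}.
∂π/∂q_{Pike} = 177 − 8q_{Pike} − q_{Nadir} = 0 ⇒ q_{Pike} = 22.125 − 0.125q_{Nadir}.
At q_{Nadir} = 10: q_{Pike} = 22.125 − 0.125·10 = 20.875.

20.875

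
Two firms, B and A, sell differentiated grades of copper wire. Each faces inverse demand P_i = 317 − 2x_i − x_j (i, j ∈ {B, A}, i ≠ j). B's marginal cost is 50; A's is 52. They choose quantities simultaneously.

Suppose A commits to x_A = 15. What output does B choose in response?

Firm B's profit: π = x_B(317 − 2x_B − x_A) − 50x_B.
∂π/∂x_B = 267 − 4x_B − x_A = 0 ⇒ x_B = 66.75 − 0.25x_A.
At x_A = 15: x_B = 66.75 − 0.25·15 = 63.

63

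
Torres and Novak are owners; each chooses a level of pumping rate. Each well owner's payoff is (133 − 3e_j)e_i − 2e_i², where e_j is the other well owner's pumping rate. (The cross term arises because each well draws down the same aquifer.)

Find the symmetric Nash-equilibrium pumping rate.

Torres's payoff is (133 − 3e_N)e_T − 2e_T².
∂π/∂e_T = 133 − 3e_N − 4e_T = 0, so e_T = 33.25 − 0.75e_N.
Setting e_T = e_N in the reaction function: e_T = 33.25 − 0.75e_T, so e_T = 33.25 / 1.75 = 19.

19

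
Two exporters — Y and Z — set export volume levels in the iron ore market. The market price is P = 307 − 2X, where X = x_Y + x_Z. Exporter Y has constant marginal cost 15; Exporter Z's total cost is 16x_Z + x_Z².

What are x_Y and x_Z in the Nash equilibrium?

58.5, 29

Exporter Y's profit: π = x_Y(307 − 2(x_Y + x_Z)) − 15x_Y.
∂π/∂x_Y = 292 − 4x_Y − 2x_Z = 0, so x_Y = 73 − 0.5x_Z.
For Z: ∂π/∂x_Z = 291 − 6x_Z − 2x_Y = 0 ⇒ x_Z = 48.5 − (1/3)x_Y.
Substituting the second reaction function into the first: x_Y = 73 − 0.5(48.5 − (1/3)x_Y), which gives (5/6)x_Y = 48.75 ⇒ x_Y = 58.5.
Then x_Z = 48.5 − (1/3)·58.5 = 29.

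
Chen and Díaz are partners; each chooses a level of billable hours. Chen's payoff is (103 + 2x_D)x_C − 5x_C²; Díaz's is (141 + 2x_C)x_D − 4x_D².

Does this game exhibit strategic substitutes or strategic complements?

Expanding Chen's payoff: 103x_C + 2x_Dx_C − 5x_C².
∂π/∂x_C = 103 + 2x_D − 10x_C = 0, so x_C = 10.3 + 0.2x_D.
The best-response slope dx_C/dx_D = 0.2 > 0: the reaction function is upward-sloping, so the choices are strategic complements.

strategic complements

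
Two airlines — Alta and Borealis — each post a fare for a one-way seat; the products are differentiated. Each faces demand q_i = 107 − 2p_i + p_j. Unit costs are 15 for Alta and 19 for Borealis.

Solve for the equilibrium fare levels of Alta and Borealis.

Alta's profit: π = (p_{Alta} − 15)(107 − 2p_{Alta} + p_{Borealis}).
∂π/∂p_{Alta} = 137 − 4p_{Alta} + p_{Borealis} = 0 ⇒ p_{Alta} = 34.25 + 0.25p_{Borealis}.
Similarly p_{Borealis} = 36.25 + 0.25p_{Alta}.
Solving the two reaction functions simultaneously: (1 − (0.25)(0.25))p_{Alta} = 34.25 + 0.25·36.25, so 0.9375p_{Alta} = 43.3125 and p_{Alta} = 46.2.
Then p_{Borealis} = 36.25 + 0.25·46.2 = 47.8.

46.2, 47.8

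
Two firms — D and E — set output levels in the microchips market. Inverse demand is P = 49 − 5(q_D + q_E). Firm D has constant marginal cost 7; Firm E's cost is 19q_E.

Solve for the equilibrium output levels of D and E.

3.6, 1.2

Firm D's profit: π = q_D(49 − 5(q_D + q_E)) − 7q_D.
∂π/∂q_D = 42 − 10q_D − 5q_E = 0, so q_D = 4.2 − 0.5q_E.
By the same steps for E: q_E = 3 − 0.5q_D.
Plugging q_E into D's best response: q_D = 4.2 − 0.5(3 − 0.5q_D) ⇒ 0.75q_D = 2.7, so q_D = 3.6.
Then q_E = 3 − 0.5·3.6 = 1.2.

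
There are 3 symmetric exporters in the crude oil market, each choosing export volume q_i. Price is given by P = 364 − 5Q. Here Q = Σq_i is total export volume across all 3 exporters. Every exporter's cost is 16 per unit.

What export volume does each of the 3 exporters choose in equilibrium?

A representative exporter's profit is π_i = q_i(364 − 5Q) − 16q_i, with Q = q_i + Σ_{j≠i} q_j.
First-order condition: 348 − 10q_i − 5Σ_{j≠i} q_j = 0.
In a symmetric equilibrium every exporter chooses the same q, so Σ_{j≠i} q_j = 2q. The condition becomes 348 − 20q = 0, giving q = 348/20 = 17.4.

17.4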